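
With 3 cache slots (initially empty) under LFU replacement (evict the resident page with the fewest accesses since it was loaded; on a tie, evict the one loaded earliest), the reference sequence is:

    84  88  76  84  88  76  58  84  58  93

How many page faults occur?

7

84 -> miss, frames {84}
88 -> miss, frames {84,88}
76 -> miss, frames {84,88,76}
84 -> hit
88 -> hit
76 -> hit
58 -> miss, evict 84, frames {88,76,58}
84 -> miss, evict 58, frames {88,76,84}
58 -> miss, evict 84, frames {88,76,58}
93 -> miss, evict 58, frames {88,76,93}
Page faults: 7.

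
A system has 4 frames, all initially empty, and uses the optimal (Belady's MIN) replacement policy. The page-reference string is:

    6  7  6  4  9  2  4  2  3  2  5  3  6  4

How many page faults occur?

7

6: fault, frames (6)
7: fault, frames (6 7)
6: hit
4: fault, frames (6 7 4)
9: fault, frames (6 7 4 9)
2: fault, evict 9, frames (6 7 4 2)
4: hit
2: hit
3: fault, evict 7, frames (6 4 2 3)
2: hit
5: fault, evict 2, frames (6 4 3 5)
3: hit
6: hit
4: hit
Page faults: 7.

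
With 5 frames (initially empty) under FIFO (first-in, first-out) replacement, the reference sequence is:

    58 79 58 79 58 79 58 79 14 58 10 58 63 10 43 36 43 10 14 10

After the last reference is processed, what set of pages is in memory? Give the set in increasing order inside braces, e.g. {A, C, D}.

{10, 14, 36, 43, 63}

58 → miss, frames (58)
79 → miss, frames (58 79)
58 → hit
79 → hit
58 → hit
79 → hit
58 → hit
79 → hit
14 → miss, frames (58 79 14)
58 → hit
10 → miss, frames (58 79 14 10)
58 → hit
63 → miss, frames (58 79 14 10 63)
10 → hit
43 → miss, evict 58, frames (79 14 10 63 43)
36 → miss, evict 79, frames (14 10 63 43 36)
43 → hit
10 → hit
14 → hit
10 → hit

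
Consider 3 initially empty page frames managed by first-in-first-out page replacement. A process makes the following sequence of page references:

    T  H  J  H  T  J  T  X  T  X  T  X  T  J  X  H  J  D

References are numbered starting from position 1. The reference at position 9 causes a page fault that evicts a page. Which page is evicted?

pos 1: T -> miss, frames [T]
pos 2: H -> miss, frames [T, H]
pos 3: J -> miss, frames [T, H, J]
pos 4: H -> hit
pos 5: T -> hit
pos 6: J -> hit
pos 7: T -> hit
pos 8: X -> miss, evict T, frames [H, J, X]
pos 9: T -> miss, evict H, frames [J, X, T]
At position 9, page H is evicted.

H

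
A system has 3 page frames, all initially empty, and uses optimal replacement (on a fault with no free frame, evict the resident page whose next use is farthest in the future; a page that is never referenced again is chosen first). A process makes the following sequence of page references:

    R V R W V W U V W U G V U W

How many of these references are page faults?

R → miss, frames [R]
V → miss, frames [R, V]
R → hit
W → miss, frames [R, V, W]
V → hit
W → hit
U → miss, evict R, frames [V, W, U]
V → hit
W → hit
U → hit
G → miss, evict W, frames [V, U, G]
V → hit
U → hit
W → miss, evict G, frames [V, U, W]
Page faults: 6.

6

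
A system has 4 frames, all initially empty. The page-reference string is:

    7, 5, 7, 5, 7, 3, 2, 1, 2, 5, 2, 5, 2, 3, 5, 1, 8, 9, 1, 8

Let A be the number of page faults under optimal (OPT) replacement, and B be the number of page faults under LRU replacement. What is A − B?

-1

Under OPT: F F . . . F F F . . . . . . . . F F . . → 7 faults.
Under LRU: F F . . . F F F . F . . . . . . F F . . → 8 faults.
A − B = 7 − 8 = -1.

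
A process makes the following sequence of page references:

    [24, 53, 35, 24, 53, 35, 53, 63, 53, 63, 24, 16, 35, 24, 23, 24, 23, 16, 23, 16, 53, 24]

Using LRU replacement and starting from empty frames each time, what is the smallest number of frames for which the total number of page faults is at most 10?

4

f=1: 22 faults
f=2: 15 faults
f=3: 11 faults
f=4: 8 faults
f=5: 7 faults
f=6: 6 faults
Smallest f with faults ≤ 10 is 4.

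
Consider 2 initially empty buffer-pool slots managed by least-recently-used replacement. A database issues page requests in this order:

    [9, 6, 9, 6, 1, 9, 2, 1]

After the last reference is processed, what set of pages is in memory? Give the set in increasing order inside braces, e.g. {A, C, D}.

9 -> fault, frames {9}
6 -> fault, frames {9,6}
9 -> hit
6 -> hit
1 -> fault, evict 9, frames {6,1}
9 -> fault, evict 6, frames {1,9}
2 -> fault, evict 1, frames {9,2}
1 -> fault, evict 9, frames {2,1}

{1, 2}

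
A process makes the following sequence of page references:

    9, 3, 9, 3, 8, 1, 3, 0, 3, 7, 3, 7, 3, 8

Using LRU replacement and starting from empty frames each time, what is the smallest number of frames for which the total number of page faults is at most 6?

5

f=1: 14 faults
f=2: 8 faults
f=3: 7 faults
f=4: 7 faults
f=5: 6 faults
f=6: 6 faults
Smallest f with faults ≤ 6 is 5.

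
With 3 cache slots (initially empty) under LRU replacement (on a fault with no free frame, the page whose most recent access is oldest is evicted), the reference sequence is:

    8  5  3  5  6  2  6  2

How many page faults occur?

5

8 → fault, frames [8]
5 → fault, frames [8, 5]
3 → fault, frames [8, 5, 3]
5 → hit
6 → fault, evict 8, frames [3, 5, 6]
2 → fault, evict 3, frames [5, 6, 2]
6 → hit
2 → hit
Page faults: 5.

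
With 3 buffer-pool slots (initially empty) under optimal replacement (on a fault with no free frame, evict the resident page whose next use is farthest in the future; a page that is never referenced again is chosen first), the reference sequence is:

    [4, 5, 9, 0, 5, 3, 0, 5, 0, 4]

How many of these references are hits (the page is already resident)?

4

4 -> fault, frames [4]
5 -> fault, frames [4, 5]
9 -> fault, frames [4, 5, 9]
0 -> fault, evict 9, frames [4, 5, 0]
5 -> hit
3 -> fault, evict 4, frames [5, 0, 3]
0 -> hit
5 -> hit
0 -> hit
4 -> fault, evict 3, frames [5, 0, 4]
Hits: 4.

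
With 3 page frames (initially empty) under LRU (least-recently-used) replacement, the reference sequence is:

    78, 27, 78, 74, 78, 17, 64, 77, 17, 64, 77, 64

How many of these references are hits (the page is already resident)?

78 -> miss, frames (78)
27 -> miss, frames (78 27)
78 -> hit
74 -> miss, frames (27 78 74)
78 -> hit
17 -> miss, evict 27, frames (74 78 17)
64 -> miss, evict 74, frames (78 17 64)
77 -> miss, evict 78, frames (17 64 77)
17 -> hit
64 -> hit
77 -> hit
64 -> hit
Hits: 6.

6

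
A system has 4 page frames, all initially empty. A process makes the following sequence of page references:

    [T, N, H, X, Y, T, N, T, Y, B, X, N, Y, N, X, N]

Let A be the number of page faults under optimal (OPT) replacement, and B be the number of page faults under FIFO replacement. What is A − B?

-4

Under OPT: F F F F F . . . . F . . . . . . → 6 faults.
Under FIFO: F F F F F F F . . F F . F . . . → 10 faults.
A − B = 6 − 10 = -4.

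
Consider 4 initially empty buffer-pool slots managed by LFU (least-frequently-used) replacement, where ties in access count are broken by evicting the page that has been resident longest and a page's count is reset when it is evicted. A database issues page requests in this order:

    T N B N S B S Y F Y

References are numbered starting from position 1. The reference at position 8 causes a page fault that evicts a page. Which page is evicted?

pos 1: T → miss, frames (T)
pos 2: N → miss, frames (T N)
pos 3: B → miss, frames (T N B)
pos 4: N → hit
pos 5: S → miss, frames (T N B S)
pos 6: B → hit
pos 7: S → hit
pos 8: Y → miss, evict T, frames (N B S Y)
At position 8, page T is evicted.

T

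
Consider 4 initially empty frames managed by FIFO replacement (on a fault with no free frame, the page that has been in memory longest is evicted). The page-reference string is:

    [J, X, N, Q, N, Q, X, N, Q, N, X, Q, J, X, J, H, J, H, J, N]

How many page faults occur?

6

J → fault, frames {J}
X → fault, frames {J,X}
N → fault, frames {J,X,N}
Q → fault, frames {J,X,N,Q}
N → hit
Q → hit
X → hit
N → hit
Q → hit
N → hit
X → hit
Q → hit
J → hit
X → hit
J → hit
H → fault, evict J, frames {X,N,Q,H}
J → fault, evict X, frames {N,Q,H,J}
H → hit
J → hit
N → hit
Page faults: 6.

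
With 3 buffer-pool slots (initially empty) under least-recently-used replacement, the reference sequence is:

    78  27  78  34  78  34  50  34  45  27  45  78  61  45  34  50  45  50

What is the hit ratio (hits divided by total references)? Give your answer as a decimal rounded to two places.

0.44

78: miss, frames [78]
27: miss, frames [78, 27]
78: hit
34: miss, frames [27, 78, 34]
78: hit
34: hit
50: miss, evict 27, frames [78, 34, 50]
34: hit
45: miss, evict 78, frames [50, 34, 45]
27: miss, evict 50, frames [34, 45, 27]
45: hit
78: miss, evict 34, frames [27, 45, 78]
61: miss, evict 27, frames [45, 78, 61]
45: hit
34: miss, evict 78, frames [61, 45, 34]
50: miss, evict 61, frames [45, 34, 50]
45: hit
50: hit
Hits: 8 of 18 references → 8/18 = 0.4444.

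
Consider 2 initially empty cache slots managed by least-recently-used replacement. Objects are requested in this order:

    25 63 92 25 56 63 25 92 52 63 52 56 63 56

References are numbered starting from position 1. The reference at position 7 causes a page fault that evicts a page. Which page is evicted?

pos 1: 25 → miss, frames [25]
pos 2: 63 → miss, frames [25, 63]
pos 3: 92 → miss, evict 25, frames [63, 92]
pos 4: 25 → miss, evict 63, frames [92, 25]
pos 5: 56 → miss, evict 92, frames [25, 56]
pos 6: 63 → miss, evict 25, frames [56, 63]
pos 7: 25 → miss, evict 56, frames [63, 25]
At position 7, page 56 is evicted.

56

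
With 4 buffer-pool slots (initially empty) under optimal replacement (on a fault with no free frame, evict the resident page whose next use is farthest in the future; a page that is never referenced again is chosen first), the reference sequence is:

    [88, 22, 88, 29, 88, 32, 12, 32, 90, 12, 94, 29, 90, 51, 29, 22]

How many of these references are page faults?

88 -> miss, frames {88}
22 -> miss, frames {88,22}
88 -> hit
29 -> miss, frames {88,22,29}
88 -> hit
32 -> miss, frames {88,22,29,32}
12 -> miss, evict 88, frames {22,29,32,12}
32 -> hit
90 -> miss, evict 32, frames {22,29,12,90}
12 -> hit
94 -> miss, evict 12, frames {22,29,90,94}
29 -> hit
90 -> hit
51 -> miss, evict 94, frames {22,29,90,51}
29 -> hit
22 -> hit
Page faults: 8.

8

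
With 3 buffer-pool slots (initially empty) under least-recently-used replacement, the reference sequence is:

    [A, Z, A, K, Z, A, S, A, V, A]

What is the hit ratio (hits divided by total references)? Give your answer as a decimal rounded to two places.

A: fault, frames (A)
Z: fault, frames (A Z)
A: hit
K: fault, frames (Z A K)
Z: hit
A: hit
S: fault, evict K, frames (Z A S)
A: hit
V: fault, evict Z, frames (S A V)
A: hit
Hits: 5 of 10 references → 5/10 = 0.5000.

0.50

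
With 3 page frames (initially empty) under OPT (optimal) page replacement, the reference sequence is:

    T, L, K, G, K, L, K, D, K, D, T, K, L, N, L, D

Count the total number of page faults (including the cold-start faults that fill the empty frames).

T: fault, frames (T)
L: fault, frames (T L)
K: fault, frames (T L K)
G: fault, evict T, frames (L K G)
K: hit
L: hit
K: hit
D: fault, evict G, frames (L K D)
K: hit
D: hit
T: fault, evict D, frames (L K T)
K: hit
L: hit
N: fault, evict T, frames (L K N)
L: hit
D: fault, evict N, frames (L K D)
Page faults: 8.

8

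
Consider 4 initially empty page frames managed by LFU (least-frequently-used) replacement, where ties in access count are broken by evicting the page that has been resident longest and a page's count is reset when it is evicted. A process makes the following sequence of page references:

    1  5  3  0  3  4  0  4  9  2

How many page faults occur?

7

1 -> fault, frames (1)
5 -> fault, frames (1 5)
3 -> fault, frames (1 5 3)
0 -> fault, frames (1 5 3 0)
3 -> hit
4 -> fault, evict 1, frames (5 3 0 4)
0 -> hit
4 -> hit
9 -> fault, evict 5, frames (3 0 4 9)
2 -> fault, evict 9, frames (3 0 4 2)
Page faults: 7.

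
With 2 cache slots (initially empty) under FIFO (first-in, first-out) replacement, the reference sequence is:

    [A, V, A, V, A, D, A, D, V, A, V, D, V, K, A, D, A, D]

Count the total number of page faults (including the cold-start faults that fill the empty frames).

9

A -> fault, frames (A)
V -> fault, frames (A V)
A -> hit
V -> hit
A -> hit
D -> fault, evict A, frames (V D)
A -> fault, evict V, frames (D A)
D -> hit
V -> fault, evict D, frames (A V)
A -> hit
V -> hit
D -> fault, evict A, frames (V D)
V -> hit
K -> fault, evict V, frames (D K)
A -> fault, evict D, frames (K A)
D -> fault, evict K, frames (A D)
A -> hit
D -> hit
Page faults: 9.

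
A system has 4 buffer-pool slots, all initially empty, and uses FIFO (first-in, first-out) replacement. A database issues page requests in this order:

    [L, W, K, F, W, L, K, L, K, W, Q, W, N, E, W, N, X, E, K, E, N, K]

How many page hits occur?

11

L -> miss, frames [L]
W -> miss, frames [L, W]
K -> miss, frames [L, W, K]
F -> miss, frames [L, W, K, F]
W -> hit
L -> hit
K -> hit
L -> hit
K -> hit
W -> hit
Q -> miss, evict L, frames [W, K, F, Q]
W -> hit
N -> miss, evict W, frames [K, F, Q, N]
E -> miss, evict K, frames [F, Q, N, E]
W -> miss, evict F, frames [Q, N, E, W]
N -> hit
X -> miss, evict Q, frames [N, E, W, X]
E -> hit
K -> miss, evict N, frames [E, W, X, K]
E -> hit
N -> miss, evict E, frames [W, X, K, N]
K -> hit
Hits: 11.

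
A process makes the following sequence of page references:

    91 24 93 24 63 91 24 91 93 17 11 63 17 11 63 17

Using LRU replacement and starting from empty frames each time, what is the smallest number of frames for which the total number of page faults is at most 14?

f=1: 16 faults
f=2: 14 faults
f=3: 9 faults
f=4: 7 faults
f=5: 7 faults
f=6: 6 faults
Smallest f with faults ≤ 14 is 2.

2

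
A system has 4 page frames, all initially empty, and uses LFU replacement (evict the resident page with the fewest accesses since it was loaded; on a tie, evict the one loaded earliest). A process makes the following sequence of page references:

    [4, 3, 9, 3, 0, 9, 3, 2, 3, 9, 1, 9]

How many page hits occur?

4 → fault, frames {4}
3 → fault, frames {4,3}
9 → fault, frames {4,3,9}
3 → hit
0 → fault, frames {4,3,9,0}
9 → hit
3 → hit
2 → fault, evict 4, frames {3,9,0,2}
3 → hit
9 → hit
1 → fault, evict 0, frames {3,9,2,1}
9 → hit
Hits: 6.

6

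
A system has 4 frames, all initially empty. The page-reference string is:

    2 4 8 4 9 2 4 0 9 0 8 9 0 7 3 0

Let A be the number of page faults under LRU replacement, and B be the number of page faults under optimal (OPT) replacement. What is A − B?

Under LRU: F F F . F . . F . . F . . F F . → 8 faults.
Under OPT: F F F . F . . F . . . . . F F . → 7 faults.
A − B = 8 − 7 = 1.

1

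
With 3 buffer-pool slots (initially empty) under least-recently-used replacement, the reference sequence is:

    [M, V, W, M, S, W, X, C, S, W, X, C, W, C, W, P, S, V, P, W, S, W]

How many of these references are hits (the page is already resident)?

M -> fault, frames {M}
V -> fault, frames {M,V}
W -> fault, frames {M,V,W}
M -> hit
S -> fault, evict V, frames {W,M,S}
W -> hit
X -> fault, evict M, frames {S,W,X}
C -> fault, evict S, frames {W,X,C}
S -> fault, evict W, frames {X,C,S}
W -> fault, evict X, frames {C,S,W}
X -> fault, evict C, frames {S,W,X}
C -> fault, evict S, frames {W,X,C}
W -> hit
C -> hit
W -> hit
P -> fault, evict X, frames {C,W,P}
S -> fault, evict C, frames {W,P,S}
V -> fault, evict W, frames {P,S,V}
P -> hit
W -> fault, evict S, frames {V,P,W}
S -> fault, evict V, frames {P,W,S}
W -> hit
Hits: 7.

7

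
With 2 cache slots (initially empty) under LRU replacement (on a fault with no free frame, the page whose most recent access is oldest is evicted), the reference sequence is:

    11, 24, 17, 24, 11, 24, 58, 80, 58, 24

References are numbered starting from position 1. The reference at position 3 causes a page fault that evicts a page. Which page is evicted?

pos 1: 11 → fault, frames (11)
pos 2: 24 → fault, frames (11 24)
pos 3: 17 → fault, evict 11, frames (24 17)
At position 3, page 11 is evicted.

11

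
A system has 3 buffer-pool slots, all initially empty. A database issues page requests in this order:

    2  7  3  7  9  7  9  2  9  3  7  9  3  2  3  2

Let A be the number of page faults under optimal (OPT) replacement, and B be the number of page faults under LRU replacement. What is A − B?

Under OPT: F F F . F . . . . F . . . F . . → 6 faults.
Under LRU: F F F . F . . F . F F . . F . . → 8 faults.
A − B = 6 − 8 = -2.

-2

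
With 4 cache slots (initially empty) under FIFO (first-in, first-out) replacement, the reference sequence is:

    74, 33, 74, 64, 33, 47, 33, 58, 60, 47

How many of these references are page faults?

74 -> fault, frames {74}
33 -> fault, frames {74,33}
74 -> hit
64 -> fault, frames {74,33,64}
33 -> hit
47 -> fault, frames {74,33,64,47}
33 -> hit
58 -> fault, evict 74, frames {33,64,47,58}
60 -> fault, evict 33, frames {64,47,58,60}
47 -> hit
Page faults: 6.

6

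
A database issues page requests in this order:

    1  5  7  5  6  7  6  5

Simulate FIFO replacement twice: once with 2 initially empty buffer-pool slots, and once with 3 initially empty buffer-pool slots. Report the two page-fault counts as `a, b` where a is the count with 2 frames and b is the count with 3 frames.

5, 4

2 frames: F F F . F . . F → 5 faults.
3 frames: F F F . F . . . → 4 faults.
4 < 5: adding a frame reduced faults, as is typical.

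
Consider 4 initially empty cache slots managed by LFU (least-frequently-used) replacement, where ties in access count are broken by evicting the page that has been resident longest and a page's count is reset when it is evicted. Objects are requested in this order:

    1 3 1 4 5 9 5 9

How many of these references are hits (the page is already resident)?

1 -> fault, frames [1]
3 -> fault, frames [1, 3]
1 -> hit
4 -> fault, frames [1, 3, 4]
5 -> fault, frames [1, 3, 4, 5]
9 -> fault, evict 3, frames [1, 4, 5, 9]
5 -> hit
9 -> hit
Hits: 3.

3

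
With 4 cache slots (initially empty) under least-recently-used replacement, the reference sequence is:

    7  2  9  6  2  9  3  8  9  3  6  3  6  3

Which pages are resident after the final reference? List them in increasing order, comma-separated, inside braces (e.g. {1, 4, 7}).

{3, 6, 8, 9}

7 → fault, frames [7]
2 → fault, frames [7, 2]
9 → fault, frames [7, 2, 9]
6 → fault, frames [7, 2, 9, 6]
2 → hit
9 → hit
3 → fault, evict 7, frames [6, 2, 9, 3]
8 → fault, evict 6, frames [2, 9, 3, 8]
9 → hit
3 → hit
6 → fault, evict 2, frames [8, 9, 3, 6]
3 → hit
6 → hit
3 → hit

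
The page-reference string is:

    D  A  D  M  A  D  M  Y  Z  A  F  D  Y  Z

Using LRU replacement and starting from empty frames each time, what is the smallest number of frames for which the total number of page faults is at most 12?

3

f=1: 14 faults
f=2: 13 faults
f=3: 10 faults
f=4: 10 faults
f=5: 7 faults
f=6: 6 faults
Smallest f with faults ≤ 12 is 3.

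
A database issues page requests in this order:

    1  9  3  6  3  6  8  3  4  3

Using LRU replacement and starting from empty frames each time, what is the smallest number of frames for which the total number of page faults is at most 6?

f=1: 10 faults
f=2: 7 faults
f=3: 6 faults
f=4: 6 faults
f=5: 6 faults
f=6: 6 faults
Smallest f with faults ≤ 6 is 3.

3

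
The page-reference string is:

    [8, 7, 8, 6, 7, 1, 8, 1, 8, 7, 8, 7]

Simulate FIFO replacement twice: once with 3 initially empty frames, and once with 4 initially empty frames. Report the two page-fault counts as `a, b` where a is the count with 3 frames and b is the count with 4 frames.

3 frames: F F . F . F F . . F . . → 6 faults.
4 frames: F F . F . F . . . . . . → 4 faults.
4 < 6: adding a frame reduced faults, as is typical.

6, 4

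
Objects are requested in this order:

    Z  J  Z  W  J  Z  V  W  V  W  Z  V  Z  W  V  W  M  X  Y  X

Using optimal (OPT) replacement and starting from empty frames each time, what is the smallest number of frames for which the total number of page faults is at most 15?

2

f=1: 20 faults
f=2: 10 faults
f=3: 7 faults
f=4: 7 faults
f=5: 7 faults
f=6: 7 faults
f=7: 7 faults
Smallest f with faults ≤ 15 is 2.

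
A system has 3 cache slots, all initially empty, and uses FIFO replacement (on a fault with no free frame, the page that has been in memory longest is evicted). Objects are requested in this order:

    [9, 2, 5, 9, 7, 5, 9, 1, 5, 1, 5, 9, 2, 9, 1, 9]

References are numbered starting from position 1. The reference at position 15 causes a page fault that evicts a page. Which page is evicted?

pos 1: 9: fault, frames {9}
pos 2: 2: fault, frames {9,2}
pos 3: 5: fault, frames {9,2,5}
pos 4: 9: hit
pos 5: 7: fault, evict 9, frames {2,5,7}
pos 6: 5: hit
pos 7: 9: fault, evict 2, frames {5,7,9}
pos 8: 1: fault, evict 5, frames {7,9,1}
pos 9: 5: fault, evict 7, frames {9,1,5}
pos 10: 1: hit
pos 11: 5: hit
pos 12: 9: hit
pos 13: 2: fault, evict 9, frames {1,5,2}
pos 14: 9: fault, evict 1, frames {5,2,9}
pos 15: 1: fault, evict 5, frames {2,9,1}
At position 15, page 5 is evicted.

5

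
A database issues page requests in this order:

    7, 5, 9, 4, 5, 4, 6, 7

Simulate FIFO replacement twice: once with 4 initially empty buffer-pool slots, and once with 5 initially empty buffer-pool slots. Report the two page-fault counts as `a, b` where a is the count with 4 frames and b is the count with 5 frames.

6, 5

4 frames: F F F F . . F F → 6 faults.
5 frames: F F F F . . F . → 5 faults.
5 < 6: adding a frame reduced faults, as is typical.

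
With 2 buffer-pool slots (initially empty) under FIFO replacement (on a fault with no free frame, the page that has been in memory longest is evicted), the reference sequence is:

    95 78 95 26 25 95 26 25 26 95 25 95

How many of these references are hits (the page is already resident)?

4

95 → miss, frames (95)
78 → miss, frames (95 78)
95 → hit
26 → miss, evict 95, frames (78 26)
25 → miss, evict 78, frames (26 25)
95 → miss, evict 26, frames (25 95)
26 → miss, evict 25, frames (95 26)
25 → miss, evict 95, frames (26 25)
26 → hit
95 → miss, evict 26, frames (25 95)
25 → hit
95 → hit
Hits: 4.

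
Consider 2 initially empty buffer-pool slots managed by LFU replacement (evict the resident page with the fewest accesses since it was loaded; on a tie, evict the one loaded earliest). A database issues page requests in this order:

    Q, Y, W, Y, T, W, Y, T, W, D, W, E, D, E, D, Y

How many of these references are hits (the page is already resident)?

Q: fault, frames (Q)
Y: fault, frames (Q Y)
W: fault, evict Q, frames (Y W)
Y: hit
T: fault, evict W, frames (Y T)
W: fault, evict T, frames (Y W)
Y: hit
T: fault, evict W, frames (Y T)
W: fault, evict T, frames (Y W)
D: fault, evict W, frames (Y D)
W: fault, evict D, frames (Y W)
E: fault, evict W, frames (Y E)
D: fault, evict E, frames (Y D)
E: fault, evict D, frames (Y E)
D: fault, evict E, frames (Y D)
Y: hit
Hits: 3.

3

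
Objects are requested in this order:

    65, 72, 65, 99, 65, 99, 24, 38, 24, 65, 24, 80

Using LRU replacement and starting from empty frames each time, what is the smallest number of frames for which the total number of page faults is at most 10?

f=1: 12 faults
f=2: 7 faults
f=3: 7 faults
f=4: 6 faults
f=5: 6 faults
f=6: 6 faults
Smallest f with faults ≤ 10 is 2.

2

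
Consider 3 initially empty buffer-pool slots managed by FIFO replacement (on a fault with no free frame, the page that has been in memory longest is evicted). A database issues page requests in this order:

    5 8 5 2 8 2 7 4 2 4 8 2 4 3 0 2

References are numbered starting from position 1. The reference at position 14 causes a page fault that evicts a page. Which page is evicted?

pos 1: 5: miss, frames [5]
pos 2: 8: miss, frames [5, 8]
pos 3: 5: hit
pos 4: 2: miss, frames [5, 8, 2]
pos 5: 8: hit
pos 6: 2: hit
pos 7: 7: miss, evict 5, frames [8, 2, 7]
pos 8: 4: miss, evict 8, frames [2, 7, 4]
pos 9: 2: hit
pos 10: 4: hit
pos 11: 8: miss, evict 2, frames [7, 4, 8]
pos 12: 2: miss, evict 7, frames [4, 8, 2]
pos 13: 4: hit
pos 14: 3: miss, evict 4, frames [8, 2, 3]
At position 14, page 4 is evicted.

4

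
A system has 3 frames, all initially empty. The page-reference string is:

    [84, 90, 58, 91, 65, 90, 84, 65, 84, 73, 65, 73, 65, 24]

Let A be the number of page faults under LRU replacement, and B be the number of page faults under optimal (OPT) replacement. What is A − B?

2

Under LRU: F F F F F F F . . F . . . F → 9 faults.
Under OPT: F F F F F . . . . F . . . F → 7 faults.
A − B = 9 − 7 = 2.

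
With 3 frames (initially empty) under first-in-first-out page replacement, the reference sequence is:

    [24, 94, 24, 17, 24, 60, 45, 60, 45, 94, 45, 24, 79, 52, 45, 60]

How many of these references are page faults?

11

24 → fault, frames (24)
94 → fault, frames (24 94)
24 → hit
17 → fault, frames (24 94 17)
24 → hit
60 → fault, evict 24, frames (94 17 60)
45 → fault, evict 94, frames (17 60 45)
60 → hit
45 → hit
94 → fault, evict 17, frames (60 45 94)
45 → hit
24 → fault, evict 60, frames (45 94 24)
79 → fault, evict 45, frames (94 24 79)
52 → fault, evict 94, frames (24 79 52)
45 → fault, evict 24, frames (79 52 45)
60 → fault, evict 79, frames (52 45 60)
Page faults: 11.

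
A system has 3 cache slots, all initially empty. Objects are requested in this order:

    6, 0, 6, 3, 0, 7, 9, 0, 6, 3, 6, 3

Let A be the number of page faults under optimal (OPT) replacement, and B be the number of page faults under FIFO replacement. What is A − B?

-2

Under OPT: F F . F . F F . . F . . → 6 faults.
Under FIFO: F F . F . F F F F F . . → 8 faults.
A − B = 6 − 8 = -2.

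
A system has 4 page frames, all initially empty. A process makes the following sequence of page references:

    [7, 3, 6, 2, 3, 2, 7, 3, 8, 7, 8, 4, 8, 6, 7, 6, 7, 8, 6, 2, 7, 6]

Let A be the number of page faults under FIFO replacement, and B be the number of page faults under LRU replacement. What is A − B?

1

Under FIFO: F F F F . . . . F F . F . F . . . . . F . . → 9 faults.
Under LRU: F F F F . . . . F . . F . F . . . . . F . . → 8 faults.
A − B = 9 − 8 = 1.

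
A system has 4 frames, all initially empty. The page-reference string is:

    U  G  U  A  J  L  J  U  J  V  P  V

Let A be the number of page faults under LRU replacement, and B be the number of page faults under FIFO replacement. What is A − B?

-1

Under LRU: F F . F F F . . . F F . → 7 faults.
Under FIFO: F F . F F F . F . F F . → 8 faults.
A − B = 7 − 8 = -1.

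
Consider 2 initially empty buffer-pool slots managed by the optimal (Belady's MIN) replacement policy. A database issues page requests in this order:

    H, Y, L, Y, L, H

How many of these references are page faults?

H: fault, frames (H)
Y: fault, frames (H Y)
L: fault, evict H, frames (Y L)
Y: hit
L: hit
H: fault, evict L, frames (Y H)
Page faults: 4.

4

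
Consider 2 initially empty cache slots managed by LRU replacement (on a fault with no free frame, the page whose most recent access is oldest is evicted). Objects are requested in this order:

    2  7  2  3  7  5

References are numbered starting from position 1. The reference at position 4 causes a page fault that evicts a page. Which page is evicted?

pos 1: 2 -> fault, frames [2]
pos 2: 7 -> fault, frames [2, 7]
pos 3: 2 -> hit
pos 4: 3 -> fault, evict 7, frames [2, 3]
At position 4, page 7 is evicted.

7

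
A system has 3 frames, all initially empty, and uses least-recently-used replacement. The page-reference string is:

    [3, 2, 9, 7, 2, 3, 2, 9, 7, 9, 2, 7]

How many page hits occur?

5

3 → miss, frames {3}
2 → miss, frames {3,2}
9 → miss, frames {3,2,9}
7 → miss, evict 3, frames {2,9,7}
2 → hit
3 → miss, evict 9, frames {7,2,3}
2 → hit
9 → miss, evict 7, frames {3,2,9}
7 → miss, evict 3, frames {2,9,7}
9 → hit
2 → hit
7 → hit
Hits: 5.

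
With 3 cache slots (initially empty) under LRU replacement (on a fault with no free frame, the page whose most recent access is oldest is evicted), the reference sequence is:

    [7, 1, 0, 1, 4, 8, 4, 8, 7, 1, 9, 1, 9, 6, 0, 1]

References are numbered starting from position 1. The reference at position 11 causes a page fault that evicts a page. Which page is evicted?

pos 1: 7 -> fault, frames {7}
pos 2: 1 -> fault, frames {7,1}
pos 3: 0 -> fault, frames {7,1,0}
pos 4: 1 -> hit
pos 5: 4 -> fault, evict 7, frames {0,1,4}
pos 6: 8 -> fault, evict 0, frames {1,4,8}
pos 7: 4 -> hit
pos 8: 8 -> hit
pos 9: 7 -> fault, evict 1, frames {4,8,7}
pos 10: 1 -> fault, evict 4, frames {8,7,1}
pos 11: 9 -> fault, evict 8, frames {7,1,9}
At position 11, page 8 is evicted.

8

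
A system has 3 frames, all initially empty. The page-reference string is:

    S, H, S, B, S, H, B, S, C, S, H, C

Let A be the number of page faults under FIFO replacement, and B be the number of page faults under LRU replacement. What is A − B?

Under FIFO: F F . F . . . . F F F . → 6 faults.
Under LRU: F F . F . . . . F . F . → 5 faults.
A − B = 6 − 5 = 1.

1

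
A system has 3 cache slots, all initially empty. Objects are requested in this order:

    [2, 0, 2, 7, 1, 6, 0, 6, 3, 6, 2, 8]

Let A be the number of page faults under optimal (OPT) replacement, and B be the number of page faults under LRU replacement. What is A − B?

Under OPT: F F . F F F . . F . . F → 7 faults.
Under LRU: F F . F F F F . F . F F → 9 faults.
A − B = 7 − 9 = -2.

-2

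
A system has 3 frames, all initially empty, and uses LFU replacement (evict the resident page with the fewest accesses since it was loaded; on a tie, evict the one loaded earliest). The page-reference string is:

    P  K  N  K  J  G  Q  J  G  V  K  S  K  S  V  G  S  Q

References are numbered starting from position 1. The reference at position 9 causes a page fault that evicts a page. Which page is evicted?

pos 1: P -> miss, frames (P)
pos 2: K -> miss, frames (P K)
pos 3: N -> miss, frames (P K N)
pos 4: K -> hit
pos 5: J -> miss, evict P, frames (K N J)
pos 6: G -> miss, evict N, frames (K J G)
pos 7: Q -> miss, evict J, frames (K G Q)
pos 8: J -> miss, evict G, frames (K Q J)
pos 9: G -> miss, evict Q, frames (K J G)
At position 9, page Q is evicted.

Q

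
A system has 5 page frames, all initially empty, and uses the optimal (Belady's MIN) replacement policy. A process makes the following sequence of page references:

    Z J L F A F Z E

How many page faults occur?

Z → miss, frames [Z]
J → miss, frames [Z, J]
L → miss, frames [Z, J, L]
F → miss, frames [Z, J, L, F]
A → miss, frames [Z, J, L, F, A]
F → hit
Z → hit
E → miss, evict A, frames [Z, J, L, F, E]
Page faults: 6.

6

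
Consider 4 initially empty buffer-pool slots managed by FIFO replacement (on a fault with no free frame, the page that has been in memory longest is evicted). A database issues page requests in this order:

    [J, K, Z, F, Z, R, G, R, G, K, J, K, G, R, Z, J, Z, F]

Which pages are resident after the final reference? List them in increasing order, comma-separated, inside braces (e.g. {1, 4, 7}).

{F, J, K, Z}

J: fault, frames {J}
K: fault, frames {J,K}
Z: fault, frames {J,K,Z}
F: fault, frames {J,K,Z,F}
Z: hit
R: fault, evict J, frames {K,Z,F,R}
G: fault, evict K, frames {Z,F,R,G}
R: hit
G: hit
K: fault, evict Z, frames {F,R,G,K}
J: fault, evict F, frames {R,G,K,J}
K: hit
G: hit
R: hit
Z: fault, evict R, frames {G,K,J,Z}
J: hit
Z: hit
F: fault, evict G, frames {K,J,Z,F}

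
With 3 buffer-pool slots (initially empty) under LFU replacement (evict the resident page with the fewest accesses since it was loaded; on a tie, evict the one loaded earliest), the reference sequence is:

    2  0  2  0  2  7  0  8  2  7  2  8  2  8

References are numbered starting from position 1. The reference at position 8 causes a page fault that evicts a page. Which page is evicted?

pos 1: 2 -> fault, frames {2}
pos 2: 0 -> fault, frames {2,0}
pos 3: 2 -> hit
pos 4: 0 -> hit
pos 5: 2 -> hit
pos 6: 7 -> fault, frames {2,0,7}
pos 7: 0 -> hit
pos 8: 8 -> fault, evict 7, frames {2,0,8}
At position 8, page 7 is evicted.

7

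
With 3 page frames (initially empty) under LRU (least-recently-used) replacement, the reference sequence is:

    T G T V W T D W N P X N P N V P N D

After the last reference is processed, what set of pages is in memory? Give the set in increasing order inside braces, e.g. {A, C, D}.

T -> miss, frames (T)
G -> miss, frames (T G)
T -> hit
V -> miss, frames (G T V)
W -> miss, evict G, frames (T V W)
T -> hit
D -> miss, evict V, frames (W T D)
W -> hit
N -> miss, evict T, frames (D W N)
P -> miss, evict D, frames (W N P)
X -> miss, evict W, frames (N P X)
N -> hit
P -> hit
N -> hit
V -> miss, evict X, frames (P N V)
P -> hit
N -> hit
D -> miss, evict V, frames (P N D)

{D, N, P}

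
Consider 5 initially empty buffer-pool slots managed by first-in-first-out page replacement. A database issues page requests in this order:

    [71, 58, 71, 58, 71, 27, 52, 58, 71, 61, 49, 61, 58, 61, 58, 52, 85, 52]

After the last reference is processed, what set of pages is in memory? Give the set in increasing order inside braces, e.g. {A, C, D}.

71: fault, frames {71}
58: fault, frames {71,58}
71: hit
58: hit
71: hit
27: fault, frames {71,58,27}
52: fault, frames {71,58,27,52}
58: hit
71: hit
61: fault, frames {71,58,27,52,61}
49: fault, evict 71, frames {58,27,52,61,49}
61: hit
58: hit
61: hit
58: hit
52: hit
85: fault, evict 58, frames {27,52,61,49,85}
52: hit

{27, 49, 52, 61, 85}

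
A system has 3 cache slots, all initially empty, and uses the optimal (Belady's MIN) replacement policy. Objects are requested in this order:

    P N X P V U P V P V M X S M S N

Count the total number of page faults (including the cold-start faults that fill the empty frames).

P → miss, frames (P)
N → miss, frames (P N)
X → miss, frames (P N X)
P → hit
V → miss, evict N, frames (P X V)
U → miss, evict X, frames (P V U)
P → hit
V → hit
P → hit
V → hit
M → miss, evict U, frames (P V M)
X → miss, evict V, frames (P M X)
S → miss, evict X, frames (P M S)
M → hit
S → hit
N → miss, evict S, frames (P M N)
Page faults: 9.

9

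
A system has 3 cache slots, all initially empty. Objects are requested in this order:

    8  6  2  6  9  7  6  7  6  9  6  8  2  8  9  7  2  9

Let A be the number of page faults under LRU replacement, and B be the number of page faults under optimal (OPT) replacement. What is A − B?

2

Under LRU: F F F . F F . . . . . F F . F F F . → 10 faults.
Under OPT: F F F . F F . . . . . F F . . F . . → 8 faults.
A − B = 10 − 8 = 2.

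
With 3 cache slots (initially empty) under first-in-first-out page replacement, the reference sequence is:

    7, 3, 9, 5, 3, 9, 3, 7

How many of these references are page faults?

5

7 → miss, frames {7}
3 → miss, frames {7,3}
9 → miss, frames {7,3,9}
5 → miss, evict 7, frames {3,9,5}
3 → hit
9 → hit
3 → hit
7 → miss, evict 3, frames {9,5,7}
Page faults: 5.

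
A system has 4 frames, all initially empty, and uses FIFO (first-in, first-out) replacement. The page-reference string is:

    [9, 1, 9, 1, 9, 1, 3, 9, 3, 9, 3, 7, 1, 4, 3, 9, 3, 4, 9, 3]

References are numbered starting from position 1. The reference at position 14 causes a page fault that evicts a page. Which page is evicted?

9

pos 1: 9: miss, frames {9}
pos 2: 1: miss, frames {9,1}
pos 3: 9: hit
pos 4: 1: hit
pos 5: 9: hit
pos 6: 1: hit
pos 7: 3: miss, frames {9,1,3}
pos 8: 9: hit
pos 9: 3: hit
pos 10: 9: hit
pos 11: 3: hit
pos 12: 7: miss, frames {9,1,3,7}
pos 13: 1: hit
pos 14: 4: miss, evict 9, frames {1,3,7,4}
At position 14, page 9 is evicted.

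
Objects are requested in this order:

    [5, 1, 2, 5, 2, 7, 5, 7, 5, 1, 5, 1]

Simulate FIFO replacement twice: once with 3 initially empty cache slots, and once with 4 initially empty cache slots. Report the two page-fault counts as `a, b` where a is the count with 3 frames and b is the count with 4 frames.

3 frames: F F F . . F F . . F . . → 6 faults.
4 frames: F F F . . F . . . . . . → 4 faults.
4 < 6: adding a frame reduced faults, as is typical.

6, 4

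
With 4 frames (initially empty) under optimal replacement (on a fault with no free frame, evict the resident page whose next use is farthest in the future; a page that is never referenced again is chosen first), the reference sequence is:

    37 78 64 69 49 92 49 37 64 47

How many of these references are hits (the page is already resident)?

37 → fault, frames {37}
78 → fault, frames {37,78}
64 → fault, frames {37,78,64}
69 → fault, frames {37,78,64,69}
49 → fault, evict 69, frames {37,78,64,49}
92 → fault, evict 78, frames {37,64,49,92}
49 → hit
37 → hit
64 → hit
47 → fault, evict 92, frames {37,64,49,47}
Hits: 3.

3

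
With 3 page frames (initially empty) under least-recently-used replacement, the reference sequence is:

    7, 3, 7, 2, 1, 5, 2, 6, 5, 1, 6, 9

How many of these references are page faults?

8

7: fault, frames (7)
3: fault, frames (7 3)
7: hit
2: fault, frames (3 7 2)
1: fault, evict 3, frames (7 2 1)
5: fault, evict 7, frames (2 1 5)
2: hit
6: fault, evict 1, frames (5 2 6)
5: hit
1: fault, evict 2, frames (6 5 1)
6: hit
9: fault, evict 5, frames (1 6 9)
Page faults: 8.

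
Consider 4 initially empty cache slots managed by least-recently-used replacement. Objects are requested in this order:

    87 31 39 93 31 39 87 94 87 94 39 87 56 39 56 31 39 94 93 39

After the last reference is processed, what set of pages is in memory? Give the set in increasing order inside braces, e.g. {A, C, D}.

{31, 39, 93, 94}

87: fault, frames {87}
31: fault, frames {87,31}
39: fault, frames {87,31,39}
93: fault, frames {87,31,39,93}
31: hit
39: hit
87: hit
94: fault, evict 93, frames {31,39,87,94}
87: hit
94: hit
39: hit
87: hit
56: fault, evict 31, frames {94,39,87,56}
39: hit
56: hit
31: fault, evict 94, frames {87,39,56,31}
39: hit
94: fault, evict 87, frames {56,31,39,94}
93: fault, evict 56, frames {31,39,94,93}
39: hit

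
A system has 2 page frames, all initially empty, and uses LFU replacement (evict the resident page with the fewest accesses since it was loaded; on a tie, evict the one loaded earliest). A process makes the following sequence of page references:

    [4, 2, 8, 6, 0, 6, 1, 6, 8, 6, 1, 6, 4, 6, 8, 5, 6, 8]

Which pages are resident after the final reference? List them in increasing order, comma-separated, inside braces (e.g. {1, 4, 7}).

4 → fault, frames [4]
2 → fault, frames [4, 2]
8 → fault, evict 4, frames [2, 8]
6 → fault, evict 2, frames [8, 6]
0 → fault, evict 8, frames [6, 0]
6 → hit
1 → fault, evict 0, frames [6, 1]
6 → hit
8 → fault, evict 1, frames [6, 8]
6 → hit
1 → fault, evict 8, frames [6, 1]
6 → hit
4 → fault, evict 1, frames [6, 4]
6 → hit
8 → fault, evict 4, frames [6, 8]
5 → fault, evict 8, frames [6, 5]
6 → hit
8 → fault, evict 5, frames [6, 8]

{6, 8}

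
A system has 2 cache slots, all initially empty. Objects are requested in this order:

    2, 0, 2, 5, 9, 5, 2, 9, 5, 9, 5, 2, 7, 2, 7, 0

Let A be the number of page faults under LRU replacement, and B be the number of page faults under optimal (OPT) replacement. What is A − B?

Under LRU: F F . F F . F F F . . F F . . F → 10 faults.
Under OPT: F F . F F . F . F . . F F . . F → 9 faults.
A − B = 10 − 9 = 1.

1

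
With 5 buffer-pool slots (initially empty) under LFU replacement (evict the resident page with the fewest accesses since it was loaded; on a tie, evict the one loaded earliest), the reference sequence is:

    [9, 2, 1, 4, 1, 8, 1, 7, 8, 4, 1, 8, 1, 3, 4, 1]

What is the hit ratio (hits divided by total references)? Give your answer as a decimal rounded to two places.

0.56

9 → fault, frames (9)
2 → fault, frames (9 2)
1 → fault, frames (9 2 1)
4 → fault, frames (9 2 1 4)
1 → hit
8 → fault, frames (9 2 1 4 8)
1 → hit
7 → fault, evict 9, frames (2 1 4 8 7)
8 → hit
4 → hit
1 → hit
8 → hit
1 → hit
3 → fault, evict 2, frames (1 4 8 7 3)
4 → hit
1 → hit
Hits: 9 of 16 references → 9/16 = 0.5625.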